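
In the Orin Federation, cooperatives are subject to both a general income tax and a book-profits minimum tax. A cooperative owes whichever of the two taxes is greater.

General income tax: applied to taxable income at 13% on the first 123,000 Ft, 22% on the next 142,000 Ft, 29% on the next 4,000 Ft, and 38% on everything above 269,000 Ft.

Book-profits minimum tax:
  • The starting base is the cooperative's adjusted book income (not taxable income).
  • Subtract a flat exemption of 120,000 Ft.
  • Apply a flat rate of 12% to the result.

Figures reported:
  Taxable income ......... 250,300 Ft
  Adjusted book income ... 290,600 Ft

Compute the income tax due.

43,996 Ft

Book-profits minimum tax:
  Base (adjusted book income): 290,600 Ft
  Less exemption 120,000 Ft → base 170,600 Ft
  170,600 Ft × 12% = 20,472 Ft

General income tax:
  123,000 Ft × 13% = 15,990 Ft
  127,300 Ft × 22% = 28,006 Ft
  → 43,996 Ft

43,996 Ft > 20,472 Ft, so the general income tax governs.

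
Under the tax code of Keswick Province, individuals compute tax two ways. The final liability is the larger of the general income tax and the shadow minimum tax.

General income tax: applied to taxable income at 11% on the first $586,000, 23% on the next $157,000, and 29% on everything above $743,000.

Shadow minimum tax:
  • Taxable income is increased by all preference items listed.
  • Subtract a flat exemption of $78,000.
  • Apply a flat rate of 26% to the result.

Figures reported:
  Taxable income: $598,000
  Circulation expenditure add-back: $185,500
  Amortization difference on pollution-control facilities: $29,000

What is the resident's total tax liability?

$190,970

General income tax:
  $586,000 × 11% = $64,460
  $12,000 × 23% = $2,760
  → $67,220

Shadow minimum tax:
  Adjusted income: $598,000 + $185,500 + $29,000 = $812,500
  Less exemption $78,000 → base $734,500
  $734,500 × 26% = $190,970

$190,970 > $67,220, so the shadow minimum tax is the binding amount.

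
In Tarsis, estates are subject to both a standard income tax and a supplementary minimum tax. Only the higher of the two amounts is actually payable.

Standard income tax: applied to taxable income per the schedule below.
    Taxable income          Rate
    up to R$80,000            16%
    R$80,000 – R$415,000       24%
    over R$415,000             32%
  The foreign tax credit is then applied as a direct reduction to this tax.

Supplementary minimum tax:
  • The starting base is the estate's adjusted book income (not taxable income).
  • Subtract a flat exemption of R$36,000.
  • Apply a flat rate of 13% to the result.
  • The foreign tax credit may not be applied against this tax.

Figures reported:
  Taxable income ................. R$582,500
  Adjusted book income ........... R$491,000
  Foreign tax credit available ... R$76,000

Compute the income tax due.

R$70,800

Standard income tax:
  R$80,000 × 16% = R$12,800
  R$335,000 × 24% = R$80,400
  R$167,500 × 32% = R$53,600
  → R$146,800
  Less foreign tax credit R$76,000 → R$70,800

Supplementary minimum tax:
  Base (adjusted book income): R$491,000
  Less exemption R$36,000 → base R$455,000
  R$455,000 × 13% = R$59,150

R$70,800 > R$59,150, so the standard income tax governs.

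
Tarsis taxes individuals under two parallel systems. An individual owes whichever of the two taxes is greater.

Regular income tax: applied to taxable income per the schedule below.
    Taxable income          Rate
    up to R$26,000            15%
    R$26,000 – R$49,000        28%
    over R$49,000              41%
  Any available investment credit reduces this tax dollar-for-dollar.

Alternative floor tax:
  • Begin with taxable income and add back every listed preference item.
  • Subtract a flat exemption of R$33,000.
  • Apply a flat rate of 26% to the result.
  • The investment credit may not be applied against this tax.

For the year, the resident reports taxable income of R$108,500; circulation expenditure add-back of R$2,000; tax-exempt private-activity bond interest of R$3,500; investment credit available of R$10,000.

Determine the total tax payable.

R$24,735

Alternative floor tax:
  Adjusted income: R$108,500 + R$2,000 + R$3,500 = R$114,000
  Less exemption R$33,000 → base R$81,000
  R$81,000 × 26% = R$21,060

Regular income tax:
  R$26,000 × 15% = R$3,900
  R$23,000 × 28% = R$6,440
  R$59,500 × 41% = R$24,395
  → R$34,735
  Less investment credit R$10,000 → R$24,735

R$24,735 > R$21,060, so the regular income tax governs.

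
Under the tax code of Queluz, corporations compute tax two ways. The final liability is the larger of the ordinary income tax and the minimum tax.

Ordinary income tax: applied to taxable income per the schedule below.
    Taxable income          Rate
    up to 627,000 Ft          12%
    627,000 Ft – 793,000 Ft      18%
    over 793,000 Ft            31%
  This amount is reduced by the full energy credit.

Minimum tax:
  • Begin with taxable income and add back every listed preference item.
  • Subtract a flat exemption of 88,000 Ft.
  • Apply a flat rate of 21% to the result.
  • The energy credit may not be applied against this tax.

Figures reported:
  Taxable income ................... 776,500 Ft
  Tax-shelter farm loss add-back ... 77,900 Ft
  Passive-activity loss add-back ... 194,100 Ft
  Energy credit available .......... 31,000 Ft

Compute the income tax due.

201,705 Ft

Minimum tax:
  Adjusted income: 776,500 Ft + 77,900 Ft + 194,100 Ft = 1,048,500 Ft
  Less exemption 88,000 Ft → base 960,500 Ft
  960,500 Ft × 21% = 201,705 Ft

Ordinary income tax:
  627,000 Ft × 12% = 75,240 Ft
  149,500 Ft × 18% = 26,910 Ft
  → 102,150 Ft
  Less energy credit 31,000 Ft → 71,150 Ft

201,705 Ft > 71,150 Ft, so the minimum tax is the binding amount.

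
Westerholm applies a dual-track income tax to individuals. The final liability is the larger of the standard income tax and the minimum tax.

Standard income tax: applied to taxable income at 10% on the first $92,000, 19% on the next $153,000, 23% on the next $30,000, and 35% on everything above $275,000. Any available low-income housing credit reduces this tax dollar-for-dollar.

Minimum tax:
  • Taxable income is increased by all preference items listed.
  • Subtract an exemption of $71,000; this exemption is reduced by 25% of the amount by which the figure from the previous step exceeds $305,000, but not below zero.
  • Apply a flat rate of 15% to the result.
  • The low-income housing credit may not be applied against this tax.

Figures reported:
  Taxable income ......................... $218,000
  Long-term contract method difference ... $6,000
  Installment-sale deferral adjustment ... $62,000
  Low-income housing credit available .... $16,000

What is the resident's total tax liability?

$32,250

Standard income tax:
  $92,000 × 10% = $9,200
  $126,000 × 19% = $23,940
  → $33,140
  Less low-income housing credit $16,000 → $17,140

Minimum tax:
  Adjusted income: $218,000 + $6,000 + $62,000 = $286,000
  Exemption: $286,000 ≤ $305,000, so full $71,000 applies
  Base: $286,000 − $71,000 = $215,000
  $215,000 × 15% = $32,250

$32,250 > $17,140, so the minimum tax is the binding amount.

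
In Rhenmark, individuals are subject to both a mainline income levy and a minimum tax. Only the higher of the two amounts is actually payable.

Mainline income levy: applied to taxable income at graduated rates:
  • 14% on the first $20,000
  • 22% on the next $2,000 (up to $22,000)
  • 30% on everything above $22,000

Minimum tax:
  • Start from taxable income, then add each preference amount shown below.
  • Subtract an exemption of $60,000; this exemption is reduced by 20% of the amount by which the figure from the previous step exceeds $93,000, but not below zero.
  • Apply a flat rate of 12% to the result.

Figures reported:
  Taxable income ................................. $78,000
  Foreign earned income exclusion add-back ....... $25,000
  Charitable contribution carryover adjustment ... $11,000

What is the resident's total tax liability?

$20,040

Mainline income levy:
  $20,000 × 14% = $2,800
  $2,000 × 22% = $440
  $56,000 × 30% = $16,800
  → $20,040

Minimum tax:
  Adjusted income: $78,000 + $25,000 + $11,000 = $114,000
  Exemption: $60,000 − 20% × ($114,000 − $93,000) = $60,000 − $4,200 = $55,800
  Base: $114,000 − $55,800 = $58,200
  $58,200 × 12% = $6,984

$20,040 > $6,984, so the mainline income levy governs.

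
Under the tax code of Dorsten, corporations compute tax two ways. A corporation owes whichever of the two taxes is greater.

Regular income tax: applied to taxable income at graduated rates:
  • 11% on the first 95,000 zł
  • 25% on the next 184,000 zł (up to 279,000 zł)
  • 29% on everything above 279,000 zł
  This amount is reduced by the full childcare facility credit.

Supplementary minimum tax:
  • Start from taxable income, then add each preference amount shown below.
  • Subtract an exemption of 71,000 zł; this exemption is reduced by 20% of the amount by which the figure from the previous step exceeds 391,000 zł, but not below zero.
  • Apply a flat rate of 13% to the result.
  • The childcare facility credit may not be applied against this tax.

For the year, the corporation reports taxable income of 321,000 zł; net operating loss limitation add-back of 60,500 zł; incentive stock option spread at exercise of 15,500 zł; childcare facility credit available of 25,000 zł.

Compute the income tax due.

Regular income tax:
  95,000 zł × 11% = 10,450 zł
  184,000 zł × 25% = 46,000 zł
  42,000 zł × 29% = 12,180 zł
  → 68,630 zł
  Less childcare facility credit 25,000 zł → 43,630 zł

Supplementary minimum tax:
  Adjusted income: 321,000 zł + 60,500 zł + 15,500 zł = 397,000 zł
  Exemption: 71,000 zł − 20% × (397,000 zł − 391,000 zł) = 71,000 zł − 1,200 zł = 69,800 zł
  Base: 397,000 zł − 69,800 zł = 327,200 zł
  327,200 zł × 13% = 42,536 zł

43,630 zł > 42,536 zł, so the regular income tax governs.

43,630 zł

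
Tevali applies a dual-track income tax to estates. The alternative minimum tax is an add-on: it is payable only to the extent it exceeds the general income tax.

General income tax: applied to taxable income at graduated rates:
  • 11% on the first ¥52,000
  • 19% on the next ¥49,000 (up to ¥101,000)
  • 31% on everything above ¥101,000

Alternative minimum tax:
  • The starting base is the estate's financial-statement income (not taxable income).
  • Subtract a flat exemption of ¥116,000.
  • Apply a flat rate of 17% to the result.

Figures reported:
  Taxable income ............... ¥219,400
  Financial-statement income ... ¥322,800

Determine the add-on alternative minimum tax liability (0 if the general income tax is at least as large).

¥0

General income tax:
  ¥52,000 × 11% = ¥5,720
  ¥49,000 × 19% = ¥9,310
  ¥118,400 × 31% = ¥36,704
  → ¥51,734

Alternative minimum tax:
  Base (financial-statement income): ¥322,800
  Less exemption ¥116,000 → base ¥206,800
  ¥206,800 × 17% = ¥35,156

¥35,156 ≤ ¥51,734, so no add-on is due.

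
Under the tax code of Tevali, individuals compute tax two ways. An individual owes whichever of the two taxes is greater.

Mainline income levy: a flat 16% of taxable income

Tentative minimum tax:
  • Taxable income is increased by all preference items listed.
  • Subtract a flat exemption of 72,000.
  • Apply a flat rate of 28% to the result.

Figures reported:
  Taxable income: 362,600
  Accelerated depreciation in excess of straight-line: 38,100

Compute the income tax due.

92,036

Mainline income levy:
  362,600 × 16% = 58,016

Tentative minimum tax:
  Adjusted income: 362,600 + 38,100 = 400,700
  Less exemption 72,000 → base 328,700
  328,700 × 28% = 92,036

92,036 > 58,016, so the tentative minimum tax is the binding amount.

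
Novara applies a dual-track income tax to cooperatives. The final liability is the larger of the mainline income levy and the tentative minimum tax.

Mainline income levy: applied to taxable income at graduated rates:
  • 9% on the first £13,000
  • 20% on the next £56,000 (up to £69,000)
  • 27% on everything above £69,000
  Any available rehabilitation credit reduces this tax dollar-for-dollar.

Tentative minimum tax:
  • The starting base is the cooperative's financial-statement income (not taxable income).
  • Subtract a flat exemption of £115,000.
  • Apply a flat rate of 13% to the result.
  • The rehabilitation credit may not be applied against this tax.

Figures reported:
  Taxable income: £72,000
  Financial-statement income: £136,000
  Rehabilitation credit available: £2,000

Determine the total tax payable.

Tentative minimum tax:
  Base (financial-statement income): £136,000
  Less exemption £115,000 → base £21,000
  £21,000 × 13% = £2,730

Mainline income levy:
  £13,000 × 9% = £1,170
  £56,000 × 20% = £11,200
  £3,000 × 27% = £810
  → £13,180
  Less rehabilitation credit £2,000 → £11,180

£11,180 > £2,730, so the mainline income levy governs.

£11,180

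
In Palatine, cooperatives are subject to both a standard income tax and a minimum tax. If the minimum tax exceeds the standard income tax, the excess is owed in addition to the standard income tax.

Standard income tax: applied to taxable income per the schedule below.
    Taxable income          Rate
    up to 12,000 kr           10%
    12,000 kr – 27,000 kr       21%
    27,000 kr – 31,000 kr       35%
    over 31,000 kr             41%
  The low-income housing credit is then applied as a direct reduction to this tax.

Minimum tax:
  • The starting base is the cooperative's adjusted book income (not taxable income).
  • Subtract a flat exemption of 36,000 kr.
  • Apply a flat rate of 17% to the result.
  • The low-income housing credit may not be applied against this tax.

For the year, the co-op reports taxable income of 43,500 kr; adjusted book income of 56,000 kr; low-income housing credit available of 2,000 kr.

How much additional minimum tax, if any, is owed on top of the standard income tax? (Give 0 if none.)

0 kr

Minimum tax:
  Base (adjusted book income): 56,000 kr
  Less exemption 36,000 kr → base 20,000 kr
  20,000 kr × 17% = 3,400 kr

Standard income tax:
  12,000 kr × 10% = 1,200 kr
  15,000 kr × 21% = 3,150 kr
  4,000 kr × 35% = 1,400 kr
  12,500 kr × 41% = 5,125 kr
  → 10,875 kr
  Less low-income housing credit 2,000 kr → 8,875 kr

3,400 kr ≤ 8,875 kr, so no add-on is due.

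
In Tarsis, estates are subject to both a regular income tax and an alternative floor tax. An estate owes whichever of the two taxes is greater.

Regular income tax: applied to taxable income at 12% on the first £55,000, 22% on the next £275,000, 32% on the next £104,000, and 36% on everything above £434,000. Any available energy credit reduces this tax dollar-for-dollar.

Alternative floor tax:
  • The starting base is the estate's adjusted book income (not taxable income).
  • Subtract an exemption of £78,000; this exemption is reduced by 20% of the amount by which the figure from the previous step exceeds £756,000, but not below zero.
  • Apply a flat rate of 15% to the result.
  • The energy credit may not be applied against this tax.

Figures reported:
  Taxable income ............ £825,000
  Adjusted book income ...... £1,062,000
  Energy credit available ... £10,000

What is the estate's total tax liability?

£231,140

Alternative floor tax:
  Base (adjusted book income): £1,062,000
  Exemption: £78,000 − 20% × (£1,062,000 − £756,000) = £78,000 − £61,200 = £16,800
  Base: £1,062,000 − £16,800 = £1,045,200
  £1,045,200 × 15% = £156,780

Regular income tax:
  £55,000 × 12% = £6,600
  £275,000 × 22% = £60,500
  £104,000 × 32% = £33,280
  £391,000 × 36% = £140,760
  → £241,140
  Less energy credit £10,000 → £231,140

£231,140 > £156,780, so the regular income tax governs.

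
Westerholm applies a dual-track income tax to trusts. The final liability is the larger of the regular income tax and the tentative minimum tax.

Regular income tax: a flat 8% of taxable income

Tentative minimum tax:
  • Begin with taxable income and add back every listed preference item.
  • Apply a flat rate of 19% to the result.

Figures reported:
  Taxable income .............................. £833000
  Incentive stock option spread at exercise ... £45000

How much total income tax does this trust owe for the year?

Regular income tax:
  £833000 × 8% = £66640

Tentative minimum tax:
  Adjusted income: £833000 + £45000 = £878000
  £878000 × 19% = £166820

£166820 > £66640, so the tentative minimum tax is the binding amount.

£166820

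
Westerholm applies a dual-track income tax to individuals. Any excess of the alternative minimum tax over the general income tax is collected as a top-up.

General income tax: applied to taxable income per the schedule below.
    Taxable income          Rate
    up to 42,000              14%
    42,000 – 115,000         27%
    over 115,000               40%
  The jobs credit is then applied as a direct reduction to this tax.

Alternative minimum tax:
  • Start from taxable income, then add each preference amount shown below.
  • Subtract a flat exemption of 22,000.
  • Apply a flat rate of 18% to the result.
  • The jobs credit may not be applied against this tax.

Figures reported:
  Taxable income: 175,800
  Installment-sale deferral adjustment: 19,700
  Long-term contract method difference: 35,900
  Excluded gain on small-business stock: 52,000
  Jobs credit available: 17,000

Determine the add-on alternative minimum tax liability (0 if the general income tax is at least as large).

14,142

General income tax:
  42,000 × 14% = 5,880
  73,000 × 27% = 19,710
  60,800 × 40% = 24,320
  → 49,910
  Less jobs credit 17,000 → 32,910

Alternative minimum tax:
  Adjusted income: 175,800 + 19,700 + 35,900 + 52,000 = 283,400
  Less exemption 22,000 → base 261,400
  261,400 × 18% = 47,052

Excess of alternative minimum tax over general income tax: 47,052 − 32,910 = 14,142.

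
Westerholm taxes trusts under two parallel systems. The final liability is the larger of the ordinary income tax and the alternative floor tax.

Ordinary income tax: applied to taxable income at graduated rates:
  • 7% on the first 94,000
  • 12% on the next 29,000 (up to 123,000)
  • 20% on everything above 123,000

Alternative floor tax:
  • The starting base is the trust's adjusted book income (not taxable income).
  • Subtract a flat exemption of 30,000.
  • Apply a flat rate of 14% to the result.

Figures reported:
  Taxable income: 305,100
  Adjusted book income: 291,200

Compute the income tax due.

46,480

Alternative floor tax:
  Base (adjusted book income): 291,200
  Less exemption 30,000 → base 261,200
  261,200 × 14% = 36,568

Ordinary income tax:
  94,000 × 7% = 6,580
  29,000 × 12% = 3,480
  182,100 × 20% = 36,420
  → 46,480

46,480 > 36,568, so the ordinary income tax governs.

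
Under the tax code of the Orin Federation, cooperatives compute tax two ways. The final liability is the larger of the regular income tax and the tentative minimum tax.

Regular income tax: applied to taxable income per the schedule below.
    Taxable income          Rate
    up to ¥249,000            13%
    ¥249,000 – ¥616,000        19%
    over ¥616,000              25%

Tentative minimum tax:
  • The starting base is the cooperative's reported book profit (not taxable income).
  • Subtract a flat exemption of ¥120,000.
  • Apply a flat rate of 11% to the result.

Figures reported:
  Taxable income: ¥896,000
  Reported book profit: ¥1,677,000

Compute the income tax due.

¥172,100

Regular income tax:
  ¥249,000 × 13% = ¥32,370
  ¥367,000 × 19% = ¥69,730
  ¥280,000 × 25% = ¥70,000
  → ¥172,100

Tentative minimum tax:
  Base (reported book profit): ¥1,677,000
  Less exemption ¥120,000 → base ¥1,557,000
  ¥1,557,000 × 11% = ¥171,270

¥172,100 > ¥171,270, so the regular income tax governs.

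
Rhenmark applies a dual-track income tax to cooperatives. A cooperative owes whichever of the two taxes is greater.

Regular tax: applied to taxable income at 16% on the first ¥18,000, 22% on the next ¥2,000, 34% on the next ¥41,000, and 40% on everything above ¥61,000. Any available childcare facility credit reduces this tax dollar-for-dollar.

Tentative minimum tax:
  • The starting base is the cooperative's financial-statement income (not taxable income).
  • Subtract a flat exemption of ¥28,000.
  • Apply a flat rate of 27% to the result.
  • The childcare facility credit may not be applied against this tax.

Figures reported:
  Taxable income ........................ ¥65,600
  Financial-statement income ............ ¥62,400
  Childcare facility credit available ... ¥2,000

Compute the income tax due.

Regular tax:
  ¥18,000 × 16% = ¥2,880
  ¥2,000 × 22% = ¥440
  ¥41,000 × 34% = ¥13,940
  ¥4,600 × 40% = ¥1,840
  → ¥19,100
  Less childcare facility credit ¥2,000 → ¥17,100

Tentative minimum tax:
  Base (financial-statement income): ¥62,400
  Less exemption ¥28,000 → base ¥34,400
  ¥34,400 × 27% = ¥9,288

¥17,100 > ¥9,288, so the regular tax governs.

¥17,100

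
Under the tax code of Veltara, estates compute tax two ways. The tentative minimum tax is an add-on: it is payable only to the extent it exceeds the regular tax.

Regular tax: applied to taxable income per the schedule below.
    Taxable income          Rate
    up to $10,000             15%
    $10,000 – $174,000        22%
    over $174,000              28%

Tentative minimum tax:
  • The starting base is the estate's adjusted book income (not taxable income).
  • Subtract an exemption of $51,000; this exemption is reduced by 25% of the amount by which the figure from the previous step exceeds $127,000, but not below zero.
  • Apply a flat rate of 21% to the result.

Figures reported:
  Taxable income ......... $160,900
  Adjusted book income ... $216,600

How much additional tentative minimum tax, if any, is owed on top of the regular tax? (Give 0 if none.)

$4,782

Regular tax:
  $10,000 × 15% = $1,500
  $150,900 × 22% = $33,198
  → $34,698

Tentative minimum tax:
  Base (adjusted book income): $216,600
  Exemption: $51,000 − 25% × ($216,600 − $127,000) = $51,000 − $22,400 = $28,600
  Base: $216,600 − $28,600 = $188,000
  $188,000 × 21% = $39,480

Excess of tentative minimum tax over regular tax: $39,480 − $34,698 = $4,782.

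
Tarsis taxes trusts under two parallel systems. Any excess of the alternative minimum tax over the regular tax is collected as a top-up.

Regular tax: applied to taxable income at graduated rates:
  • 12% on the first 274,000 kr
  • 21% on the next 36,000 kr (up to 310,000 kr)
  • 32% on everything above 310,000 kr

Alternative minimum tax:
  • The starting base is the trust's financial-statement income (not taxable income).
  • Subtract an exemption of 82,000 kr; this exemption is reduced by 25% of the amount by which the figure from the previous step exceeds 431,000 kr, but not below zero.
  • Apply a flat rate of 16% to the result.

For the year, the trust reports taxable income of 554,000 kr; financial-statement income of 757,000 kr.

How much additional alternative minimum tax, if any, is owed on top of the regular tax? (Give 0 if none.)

2,520 kr

Regular tax:
  274,000 kr × 12% = 32,880 kr
  36,000 kr × 21% = 7,560 kr
  244,000 kr × 32% = 78,080 kr
  → 118,520 kr

Alternative minimum tax:
  Base (financial-statement income): 757,000 kr
  Exemption: 82,000 kr − 25% × (757,000 kr − 431,000 kr) = 82,000 kr − 81,500 kr = 500 kr
  Base: 757,000 kr − 500 kr = 756,500 kr
  756,500 kr × 16% = 121,040 kr

Excess of alternative minimum tax over regular tax: 121,040 kr − 118,520 kr = 2,520 kr.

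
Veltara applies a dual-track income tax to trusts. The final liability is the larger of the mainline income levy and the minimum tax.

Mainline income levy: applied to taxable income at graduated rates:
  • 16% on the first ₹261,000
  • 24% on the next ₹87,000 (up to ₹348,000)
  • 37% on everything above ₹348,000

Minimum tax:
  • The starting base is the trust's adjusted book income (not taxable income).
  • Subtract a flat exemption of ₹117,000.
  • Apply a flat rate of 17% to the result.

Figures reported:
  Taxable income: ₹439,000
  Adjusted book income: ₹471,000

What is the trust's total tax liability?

₹96,310

Mainline income levy:
  ₹261,000 × 16% = ₹41,760
  ₹87,000 × 24% = ₹20,880
  ₹91,000 × 37% = ₹33,670
  → ₹96,310

Minimum tax:
  Base (adjusted book income): ₹471,000
  Less exemption ₹117,000 → base ₹354,000
  ₹354,000 × 17% = ₹60,180

₹96,310 > ₹60,180, so the mainline income levy governs.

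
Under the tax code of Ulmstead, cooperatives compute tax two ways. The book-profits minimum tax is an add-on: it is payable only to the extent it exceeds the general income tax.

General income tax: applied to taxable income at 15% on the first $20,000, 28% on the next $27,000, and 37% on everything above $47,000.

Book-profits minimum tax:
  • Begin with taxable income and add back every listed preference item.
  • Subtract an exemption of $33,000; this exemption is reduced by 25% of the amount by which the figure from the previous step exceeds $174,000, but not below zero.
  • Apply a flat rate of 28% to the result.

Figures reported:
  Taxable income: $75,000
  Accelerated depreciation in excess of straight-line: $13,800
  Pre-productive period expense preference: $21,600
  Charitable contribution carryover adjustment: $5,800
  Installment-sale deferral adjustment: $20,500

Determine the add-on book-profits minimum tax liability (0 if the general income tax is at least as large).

$8,116

General income tax:
  $20,000 × 15% = $3,000
  $27,000 × 28% = $7,560
  $28,000 × 37% = $10,360
  → $20,920

Book-profits minimum tax:
  Adjusted income: $75,000 + $13,800 + $21,600 + $5,800 + $20,500 = $136,700
  Exemption: $136,700 ≤ $174,000, so full $33,000 applies
  Base: $136,700 − $33,000 = $103,700
  $103,700 × 28% = $29,036

Excess of book-profits minimum tax over general income tax: $29,036 − $20,920 = $8,116.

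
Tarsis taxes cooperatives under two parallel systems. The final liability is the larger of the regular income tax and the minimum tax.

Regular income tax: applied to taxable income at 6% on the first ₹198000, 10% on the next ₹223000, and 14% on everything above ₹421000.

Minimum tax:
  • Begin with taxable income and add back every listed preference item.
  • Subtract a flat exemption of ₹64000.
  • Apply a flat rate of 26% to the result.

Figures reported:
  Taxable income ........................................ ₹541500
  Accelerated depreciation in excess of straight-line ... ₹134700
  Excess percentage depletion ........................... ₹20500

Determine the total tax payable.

Minimum tax:
  Adjusted income: ₹541500 + ₹134700 + ₹20500 = ₹696700
  Less exemption ₹64000 → base ₹632700
  ₹632700 × 26% = ₹164502

Regular income tax:
  ₹198000 × 6% = ₹11880
  ₹223000 × 10% = ₹22300
  ₹120500 × 14% = ₹16870
  → ₹51050

₹164502 > ₹51050, so the minimum tax is the binding amount.

₹164502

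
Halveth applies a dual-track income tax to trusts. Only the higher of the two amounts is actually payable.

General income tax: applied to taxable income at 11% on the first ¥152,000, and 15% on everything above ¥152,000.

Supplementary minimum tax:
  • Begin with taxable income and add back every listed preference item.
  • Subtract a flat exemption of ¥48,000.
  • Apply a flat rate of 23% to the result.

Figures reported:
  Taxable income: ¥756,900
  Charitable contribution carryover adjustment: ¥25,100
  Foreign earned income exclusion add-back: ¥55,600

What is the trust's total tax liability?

¥181,608

General income tax:
  ¥152,000 × 11% = ¥16,720
  ¥604,900 × 15% = ¥90,735
  → ¥107,455

Supplementary minimum tax:
  Adjusted income: ¥756,900 + ¥25,100 + ¥55,600 = ¥837,600
  Less exemption ¥48,000 → base ¥789,600
  ¥789,600 × 23% = ¥181,608

¥181,608 > ¥107,455, so the supplementary minimum tax is the binding amount.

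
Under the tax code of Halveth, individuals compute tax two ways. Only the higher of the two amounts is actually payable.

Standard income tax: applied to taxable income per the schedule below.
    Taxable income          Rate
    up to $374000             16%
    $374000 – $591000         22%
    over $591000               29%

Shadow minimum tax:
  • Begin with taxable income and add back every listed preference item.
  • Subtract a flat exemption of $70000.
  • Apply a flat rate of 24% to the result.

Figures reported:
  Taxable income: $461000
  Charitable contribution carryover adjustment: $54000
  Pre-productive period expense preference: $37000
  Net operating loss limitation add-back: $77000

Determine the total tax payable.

Shadow minimum tax:
  Adjusted income: $461000 + $54000 + $37000 + $77000 = $629000
  Less exemption $70000 → base $559000
  $559000 × 24% = $134160

Standard income tax:
  $374000 × 16% = $59840
  $87000 × 22% = $19140
  → $78980

$134160 > $78980, so the shadow minimum tax is the binding amount.

$134160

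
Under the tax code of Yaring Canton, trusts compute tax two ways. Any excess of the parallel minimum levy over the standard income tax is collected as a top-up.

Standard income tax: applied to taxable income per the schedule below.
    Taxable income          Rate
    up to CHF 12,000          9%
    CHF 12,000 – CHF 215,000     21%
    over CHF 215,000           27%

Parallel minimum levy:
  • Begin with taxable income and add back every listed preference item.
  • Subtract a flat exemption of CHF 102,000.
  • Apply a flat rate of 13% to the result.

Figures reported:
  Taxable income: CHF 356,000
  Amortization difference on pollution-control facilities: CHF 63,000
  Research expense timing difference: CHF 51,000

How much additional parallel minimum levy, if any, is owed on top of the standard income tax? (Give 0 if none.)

CHF 0

Standard income tax:
  CHF 12,000 × 9% = CHF 1,080
  CHF 203,000 × 21% = CHF 42,630
  CHF 141,000 × 27% = CHF 38,070
  → CHF 81,780

Parallel minimum levy:
  Adjusted income: CHF 356,000 + CHF 63,000 + CHF 51,000 = CHF 470,000
  Less exemption CHF 102,000 → base CHF 368,000
  CHF 368,000 × 13% = CHF 47,840

CHF 47,840 ≤ CHF 81,780, so no add-on is due.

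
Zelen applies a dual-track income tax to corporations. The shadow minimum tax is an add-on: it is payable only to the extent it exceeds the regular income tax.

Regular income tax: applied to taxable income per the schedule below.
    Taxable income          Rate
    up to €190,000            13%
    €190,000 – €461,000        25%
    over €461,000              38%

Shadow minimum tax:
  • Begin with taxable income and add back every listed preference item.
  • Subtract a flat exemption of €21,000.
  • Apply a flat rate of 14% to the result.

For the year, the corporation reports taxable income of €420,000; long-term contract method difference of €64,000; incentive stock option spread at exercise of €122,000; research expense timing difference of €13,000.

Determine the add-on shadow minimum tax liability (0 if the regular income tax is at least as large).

€1,520

Shadow minimum tax:
  Adjusted income: €420,000 + €64,000 + €122,000 + €13,000 = €619,000
  Less exemption €21,000 → base €598,000
  €598,000 × 14% = €83,720

Regular income tax:
  €190,000 × 13% = €24,700
  €230,000 × 25% = €57,500
  → €82,200

Excess of shadow minimum tax over regular income tax: €83,720 − €82,200 = €1,520.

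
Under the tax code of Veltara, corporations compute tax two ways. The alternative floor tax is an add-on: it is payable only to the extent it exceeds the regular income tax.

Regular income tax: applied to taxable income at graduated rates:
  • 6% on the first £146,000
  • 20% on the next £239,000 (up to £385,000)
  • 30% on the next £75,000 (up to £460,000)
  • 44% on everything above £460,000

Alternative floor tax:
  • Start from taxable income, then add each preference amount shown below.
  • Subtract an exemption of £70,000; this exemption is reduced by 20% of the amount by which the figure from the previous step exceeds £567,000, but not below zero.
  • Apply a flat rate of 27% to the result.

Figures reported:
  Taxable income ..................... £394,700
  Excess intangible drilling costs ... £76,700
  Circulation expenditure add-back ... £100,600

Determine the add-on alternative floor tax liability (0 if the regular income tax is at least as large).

Alternative floor tax:
  Adjusted income: £394,700 + £76,700 + £100,600 = £572,000
  Exemption: £70,000 − 20% × (£572,000 − £567,000) = £70,000 − £1,000 = £69,000
  Base: £572,000 − £69,000 = £503,000
  £503,000 × 27% = £135,810

Regular income tax:
  £146,000 × 6% = £8,760
  £239,000 × 20% = £47,800
  £9,700 × 30% = £2,910
  → £59,470

Excess of alternative floor tax over regular income tax: £135,810 − £59,470 = £76,340.

£76,340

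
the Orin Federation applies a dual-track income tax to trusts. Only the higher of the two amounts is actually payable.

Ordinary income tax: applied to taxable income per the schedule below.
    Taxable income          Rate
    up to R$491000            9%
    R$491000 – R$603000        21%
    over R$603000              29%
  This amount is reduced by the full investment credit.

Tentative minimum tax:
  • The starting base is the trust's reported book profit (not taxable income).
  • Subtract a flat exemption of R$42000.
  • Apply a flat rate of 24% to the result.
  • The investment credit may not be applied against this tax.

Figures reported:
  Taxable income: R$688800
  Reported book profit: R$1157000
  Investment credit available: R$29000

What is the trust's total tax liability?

R$267600

Ordinary income tax:
  R$491000 × 9% = R$44190
  R$112000 × 21% = R$23520
  R$85800 × 29% = R$24882
  → R$92592
  Less investment credit R$29000 → R$63592

Tentative minimum tax:
  Base (reported book profit): R$1157000
  Less exemption R$42000 → base R$1115000
  R$1115000 × 24% = R$267600

R$267600 > R$63592, so the tentative minimum tax is the binding amount.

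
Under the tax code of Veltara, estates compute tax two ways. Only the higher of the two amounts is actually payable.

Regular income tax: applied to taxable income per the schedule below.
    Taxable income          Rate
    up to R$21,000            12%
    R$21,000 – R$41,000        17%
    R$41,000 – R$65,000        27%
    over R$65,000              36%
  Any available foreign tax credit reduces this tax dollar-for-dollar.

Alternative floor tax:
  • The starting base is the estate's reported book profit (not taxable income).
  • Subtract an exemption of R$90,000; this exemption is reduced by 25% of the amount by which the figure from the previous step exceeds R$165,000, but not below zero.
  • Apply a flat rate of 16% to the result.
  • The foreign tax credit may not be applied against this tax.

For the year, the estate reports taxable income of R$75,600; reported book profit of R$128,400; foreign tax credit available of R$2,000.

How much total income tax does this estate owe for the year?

R$14,216

Regular income tax:
  R$21,000 × 12% = R$2,520
  R$20,000 × 17% = R$3,400
  R$24,000 × 27% = R$6,480
  R$10,600 × 36% = R$3,816
  → R$16,216
  Less foreign tax credit R$2,000 → R$14,216

Alternative floor tax:
  Base (reported book profit): R$128,400
  Exemption: R$128,400 ≤ R$165,000, so full R$90,000 applies
  Base: R$128,400 − R$90,000 = R$38,400
  R$38,400 × 16% = R$6,144

R$14,216 > R$6,144, so the regular income tax governs.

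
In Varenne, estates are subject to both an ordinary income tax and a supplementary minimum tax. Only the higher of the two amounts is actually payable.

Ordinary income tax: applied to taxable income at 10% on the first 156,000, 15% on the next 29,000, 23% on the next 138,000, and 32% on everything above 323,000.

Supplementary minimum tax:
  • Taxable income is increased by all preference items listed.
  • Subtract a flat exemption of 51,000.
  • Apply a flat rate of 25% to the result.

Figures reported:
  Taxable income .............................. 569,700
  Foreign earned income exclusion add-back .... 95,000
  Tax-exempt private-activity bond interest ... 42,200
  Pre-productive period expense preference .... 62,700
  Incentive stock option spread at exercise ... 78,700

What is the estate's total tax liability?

199,325

Supplementary minimum tax:
  Adjusted income: 569,700 + 95,000 + 42,200 + 62,700 + 78,700 = 848,300
  Less exemption 51,000 → base 797,300
  797,300 × 25% = 199,325

Ordinary income tax:
  156,000 × 10% = 15,600
  29,000 × 15% = 4,350
  138,000 × 23% = 31,740
  246,700 × 32% = 78,944
  → 130,634

199,325 > 130,634, so the supplementary minimum tax is the binding amount.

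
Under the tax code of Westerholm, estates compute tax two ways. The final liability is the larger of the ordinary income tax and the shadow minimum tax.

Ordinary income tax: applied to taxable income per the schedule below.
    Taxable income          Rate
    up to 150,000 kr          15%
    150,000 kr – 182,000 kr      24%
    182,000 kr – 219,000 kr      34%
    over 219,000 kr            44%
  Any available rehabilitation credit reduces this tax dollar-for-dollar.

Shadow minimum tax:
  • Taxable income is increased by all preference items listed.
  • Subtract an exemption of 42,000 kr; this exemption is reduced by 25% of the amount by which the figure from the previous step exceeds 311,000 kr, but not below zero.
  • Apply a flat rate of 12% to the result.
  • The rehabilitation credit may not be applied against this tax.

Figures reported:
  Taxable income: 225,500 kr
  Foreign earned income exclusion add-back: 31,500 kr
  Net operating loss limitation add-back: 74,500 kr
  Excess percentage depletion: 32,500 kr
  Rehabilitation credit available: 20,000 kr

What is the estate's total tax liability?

Ordinary income tax:
  150,000 kr × 15% = 22,500 kr
  32,000 kr × 24% = 7,680 kr
  37,000 kr × 34% = 12,580 kr
  6,500 kr × 44% = 2,860 kr
  → 45,620 kr
  Less rehabilitation credit 20,000 kr → 25,620 kr

Shadow minimum tax:
  Adjusted income: 225,500 kr + 31,500 kr + 74,500 kr + 32,500 kr = 364,000 kr
  Exemption: 42,000 kr − 25% × (364,000 kr − 311,000 kr) = 42,000 kr − 13,250 kr = 28,750 kr
  Base: 364,000 kr − 28,750 kr = 335,250 kr
  335,250 kr × 12% = 40,230 kr

40,230 kr > 25,620 kr, so the shadow minimum tax is the binding amount.

40,230 kr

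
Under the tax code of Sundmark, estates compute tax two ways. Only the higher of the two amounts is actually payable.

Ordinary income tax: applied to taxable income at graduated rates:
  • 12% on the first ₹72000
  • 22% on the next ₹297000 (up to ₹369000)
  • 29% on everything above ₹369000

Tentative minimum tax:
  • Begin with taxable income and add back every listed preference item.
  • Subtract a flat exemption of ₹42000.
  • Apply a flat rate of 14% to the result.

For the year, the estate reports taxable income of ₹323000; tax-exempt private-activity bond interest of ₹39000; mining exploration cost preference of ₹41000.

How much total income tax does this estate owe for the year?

Tentative minimum tax:
  Adjusted income: ₹323000 + ₹39000 + ₹41000 = ₹403000
  Less exemption ₹42000 → base ₹361000
  ₹361000 × 14% = ₹50540

Ordinary income tax:
  ₹72000 × 12% = ₹8640
  ₹251000 × 22% = ₹55220
  → ₹63860

₹63860 > ₹50540, so the ordinary income tax governs.

₹63860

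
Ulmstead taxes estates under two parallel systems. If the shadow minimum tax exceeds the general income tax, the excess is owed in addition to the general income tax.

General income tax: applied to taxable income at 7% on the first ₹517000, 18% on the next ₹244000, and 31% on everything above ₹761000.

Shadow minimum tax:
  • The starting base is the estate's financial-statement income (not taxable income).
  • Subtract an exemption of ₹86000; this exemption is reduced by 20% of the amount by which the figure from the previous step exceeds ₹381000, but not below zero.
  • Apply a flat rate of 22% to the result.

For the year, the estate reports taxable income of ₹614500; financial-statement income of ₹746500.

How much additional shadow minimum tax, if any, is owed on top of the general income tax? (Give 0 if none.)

₹107652

Shadow minimum tax:
  Base (financial-statement income): ₹746500
  Exemption: ₹86000 − 20% × (₹746500 − ₹381000) = ₹86000 − ₹73100 = ₹12900
  Base: ₹746500 − ₹12900 = ₹733600
  ₹733600 × 22% = ₹161392

General income tax:
  ₹517000 × 7% = ₹36190
  ₹97500 × 18% = ₹17550
  → ₹53740

Excess of shadow minimum tax over general income tax: ₹161392 − ₹53740 = ₹107652.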